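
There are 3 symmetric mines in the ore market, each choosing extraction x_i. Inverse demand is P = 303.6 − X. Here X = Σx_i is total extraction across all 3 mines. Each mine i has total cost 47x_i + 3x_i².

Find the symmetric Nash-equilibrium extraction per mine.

A representative mine's profit is π_i = x_i(303.6 − X) − 47x_i − 3x_i², with X = x_i + Σ_{j≠i} x_j.
First-order condition: 256.6 − 8x_i − Σ_{j≠i} x_j = 0.
In a symmetric equilibrium every mine chooses the same x, so Σ_{j≠i} x_j = 2x. The condition becomes 256.6 − 10x = 0, giving x = 256.6/10 = 25.66.

25.66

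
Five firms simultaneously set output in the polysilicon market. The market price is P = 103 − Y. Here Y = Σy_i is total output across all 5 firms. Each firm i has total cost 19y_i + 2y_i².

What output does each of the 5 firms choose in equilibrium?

A representative firm's profit is π_i = y_i(103 − Y) − 19y_i − 2y_i², with Y = y_i + Σ_{j≠i} y_j.
First-order condition: 84 − 6y_i − Σ_{j≠i} y_j = 0.
With identical firms, set every y_j = y: then 84 − 6y − 4y = 0, i.e. y = 84/10 = 8.4.

8.4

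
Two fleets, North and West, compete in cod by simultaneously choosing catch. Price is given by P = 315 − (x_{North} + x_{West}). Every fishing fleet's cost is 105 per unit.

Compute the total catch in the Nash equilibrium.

Fishing fleet North's profit: π = x_{North}(315 − (x_{North} + x_{West})) − 105x_{North}.
∂π/∂x_{North} = 210 − 2x_{North} − x_{West} = 0, so x_{North} = 105 − 0.5x_{West}.
The game is symmetric, so in equilibrium x_{West} = x_{North}: the reaction function gives 1.5x_{North} = 105, hence x_{North} = 70.
Total catch: 70 + 70 = 140.

140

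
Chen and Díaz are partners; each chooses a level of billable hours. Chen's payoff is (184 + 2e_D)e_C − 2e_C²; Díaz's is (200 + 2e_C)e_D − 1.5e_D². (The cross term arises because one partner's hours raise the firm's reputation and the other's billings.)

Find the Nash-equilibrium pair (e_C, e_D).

Expanding Chen's payoff: 184e_C + 2e_De_C − 2e_C².
∂π/∂e_C = 184 + 2e_D − 4e_C = 0, so e_C = 46 + 0.5e_D.
Likewise for Díaz: e_D = 200/3 + (2/3)e_C.
Substituting the second reaction function into the first: e_C = 46 + 0.5(200/3 + (2/3)e_C), which gives (2/3)e_C = 238/3 ⇒ e_C = 119.
Then e_D = 200/3 + (2/3)·119 = 146.

119, 146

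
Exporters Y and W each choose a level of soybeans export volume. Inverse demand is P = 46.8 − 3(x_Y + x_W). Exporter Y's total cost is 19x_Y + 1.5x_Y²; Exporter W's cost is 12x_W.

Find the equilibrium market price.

27.32

Exporter Y's profit: π = x_Y(46.8 − 3(x_Y + x_W)) − 19x_Y − 1.5x_Y².
∂π/∂x_Y = 27.8 − 9x_Y − 3x_W = 0, so x_Y = 139/45 − (1/3)x_W.
For W: ∂π/∂x_W = 34.8 − 6x_W − 3x_Y = 0 ⇒ x_W = 5.8 − 0.5x_Y.
Plugging x_W into Y's best response: x_Y = 139/45 − (1/3)(5.8 − 0.5x_Y) ⇒ (5/6)x_Y = 52/45, so x_Y = 104/75.
Then x_W = 5.8 − 0.5·(104/75) = 383/75.
Equilibrium price: P = 46.8 − 3·(487/75) = 27.32.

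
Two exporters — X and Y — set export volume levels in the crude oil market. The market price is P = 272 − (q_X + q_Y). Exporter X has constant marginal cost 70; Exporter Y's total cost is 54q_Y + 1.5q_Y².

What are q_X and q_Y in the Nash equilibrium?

88, 26

Exporter X's profit: π = q_X(272 − (q_X + q_Y)) − 70q_X.
∂π/∂q_X = 202 − 2q_X − q_Y = 0, so q_X = 101 − 0.5q_Y.
For Y: ∂π/∂q_Y = 218 − 5q_Y − q_X = 0 ⇒ q_Y = 43.6 − 0.2q_X.
Plugging q_Y into X's best response: q_X = 101 − 0.5(43.6 − 0.2q_X) ⇒ 0.9q_X = 79.2, so q_X = 88.
Then q_Y = 43.6 − 0.2·88 = 26.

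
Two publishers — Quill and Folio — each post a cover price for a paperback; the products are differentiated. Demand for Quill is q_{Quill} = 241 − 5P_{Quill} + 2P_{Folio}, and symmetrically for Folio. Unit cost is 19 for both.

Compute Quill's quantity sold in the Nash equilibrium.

115

Quill's profit: π = (P_{Quill} − 19)(241 − 5P_{Quill} + 2P_{Folio}).
∂π/∂P_{Quill} = 336 − 10P_{Quill} + 2P_{Folio} = 0 ⇒ P_{Quill} = 33.6 + 0.2P_{Folio}.
By symmetry P_{Folio} = P_{Quill}; substituting into the reaction function, 0.8P_{Quill} = 33.6 and P_{Quill} = 42.
q_{Quill} = 241 − 5·42 + 2·42 = 115.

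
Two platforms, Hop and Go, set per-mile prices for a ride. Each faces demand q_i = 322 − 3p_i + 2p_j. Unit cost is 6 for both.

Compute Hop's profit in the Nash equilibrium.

Hop's profit: π = (p_{Hop} − 6)(322 − 3p_{Hop} + 2p_{Go}).
∂π/∂p_{Hop} = 340 − 6p_{Hop} + 2p_{Go} = 0 ⇒ p_{Hop} = 170/3 + (1/3)p_{Go}.
By symmetry p_{Go} = p_{Hop}; substituting into the reaction function, (2/3)p_{Hop} = 170/3 and p_{Hop} = 85.
q_{Hop} = 322 − 3·85 + 2·85 = 237.
Profit = (85 − 6)·237 = 18723.

18723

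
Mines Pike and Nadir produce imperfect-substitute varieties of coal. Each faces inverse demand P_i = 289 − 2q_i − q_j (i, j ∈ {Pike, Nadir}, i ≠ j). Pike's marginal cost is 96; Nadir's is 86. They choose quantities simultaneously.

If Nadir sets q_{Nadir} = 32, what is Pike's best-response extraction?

Mine Pike's profit: π = q_{Pike}(289 − 2q_{Pike} − q_{Nadir}) − 96q_{Pike}.
∂π/∂q_{Pike} = 193 − 4q_{Pike} − q_{Nadir} = 0 ⇒ q_{Pike} = 48.25 − 0.25q_{Nadir}.
At q_{Nadir} = 32: q_{Pike} = 48.25 − 0.25·32 = 40.25.

40.25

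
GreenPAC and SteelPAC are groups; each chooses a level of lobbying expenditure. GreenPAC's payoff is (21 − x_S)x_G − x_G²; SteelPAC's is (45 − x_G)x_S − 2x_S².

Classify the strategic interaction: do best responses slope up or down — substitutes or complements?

strategic substitutes

Expanding GreenPAC's payoff: 21x_G − x_Sx_G − x_G².
∂π/∂x_G = 21 − x_S − 2x_G = 0, so x_G = 10.5 − 0.5x_S.
The best-response slope dx_G/dx_S = −0.5 < 0: the reaction function is downward-sloping, so the choices are strategic substitutes.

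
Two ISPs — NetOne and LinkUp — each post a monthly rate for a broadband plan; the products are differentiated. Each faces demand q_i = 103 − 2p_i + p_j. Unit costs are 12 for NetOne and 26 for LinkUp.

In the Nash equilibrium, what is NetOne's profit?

2073.68

NetOne's profit: π = (p_{NetOne} − 12)(103 − 2p_{NetOne} + p_{LinkUp}).
∂π/∂p_{NetOne} = 127 − 4p_{NetOne} + p_{LinkUp} = 0 ⇒ p_{NetOne} = 31.75 + 0.25p_{LinkUp}.
Similarly p_{LinkUp} = 38.75 + 0.25p_{NetOne}.
Plugging p_{LinkUp} into NetOne's best response: p_{NetOne} = 31.75 + 0.25(38.75 + 0.25p_{NetOne}) ⇒ 0.9375p_{NetOne} = 41.4375, so p_{NetOne} = 44.2.
Then p_{LinkUp} = 38.75 + 0.25·44.2 = 49.8.
q_{NetOne} = 103 − 2·44.2 + 49.8 = 64.4.
Profit = (44.2 − 12)·64.4 = 2073.68.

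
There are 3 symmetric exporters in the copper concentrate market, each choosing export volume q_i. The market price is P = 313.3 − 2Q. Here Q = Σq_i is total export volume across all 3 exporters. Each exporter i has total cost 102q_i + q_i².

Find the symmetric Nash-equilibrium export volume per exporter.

A representative exporter's profit is π_i = q_i(313.3 − 2Q) − 102q_i − q_i², with Q = q_i + Σ_{j≠i} q_j.
First-order condition: 211.3 − 6q_i − 2Σ_{j≠i} q_j = 0.
With identical exporters, set every q_j = q: then 211.3 − 6q − 4q = 0, i.e. q = 211.3/10 = 21.13.

21.13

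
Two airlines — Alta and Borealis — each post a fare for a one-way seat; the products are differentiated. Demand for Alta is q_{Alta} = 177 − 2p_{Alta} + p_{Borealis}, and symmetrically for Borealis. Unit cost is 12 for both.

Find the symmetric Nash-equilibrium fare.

67

Alta's profit: π = (p_{Alta} − 12)(177 − 2p_{Alta} + p_{Borealis}).
∂π/∂p_{Alta} = 201 − 4p_{Alta} + p_{Borealis} = 0 ⇒ p_{Alta} = 50.25 + 0.25p_{Borealis}.
By symmetry p_{Borealis} = p_{Alta}; substituting into the reaction function, 0.75p_{Alta} = 50.25 and p_{Alta} = 67.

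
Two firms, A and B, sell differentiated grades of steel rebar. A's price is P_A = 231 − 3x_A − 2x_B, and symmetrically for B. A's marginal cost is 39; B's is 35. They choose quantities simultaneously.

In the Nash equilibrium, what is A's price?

110.25

Firm A's profit: π = x_A(231 − 3x_A − 2x_B) − 39x_A.
∂π/∂x_A = 192 − 6x_A − 2x_B = 0 ⇒ x_A = 32 − (1/3)x_B.
Similarly x_B = 98/3 − (1/3)x_A.
Substituting the second reaction function into the first: x_A = 32 − (1/3)(98/3 − (1/3)x_A), which gives (8/9)x_A = 190/9 ⇒ x_A = 23.75.
Then x_B = 98/3 − (1/3)·23.75 = 24.75.
P_A = 231 − 3·23.75 − 2·24.75 = 110.25.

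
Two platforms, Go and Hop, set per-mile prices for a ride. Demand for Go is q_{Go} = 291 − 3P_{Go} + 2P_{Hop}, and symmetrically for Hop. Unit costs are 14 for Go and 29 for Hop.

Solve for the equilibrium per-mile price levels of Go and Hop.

86.0625, 91.6875

Go's profit: π = (P_{Go} − 14)(291 − 3P_{Go} + 2P_{Hop}).
∂π/∂P_{Go} = 333 − 6P_{Go} + 2P_{Hop} = 0 ⇒ P_{Go} = 55.5 + (1/3)P_{Hop}.
Similarly P_{Hop} = 63 + (1/3)P_{Go}.
Plugging P_{Hop} into Go's best response: P_{Go} = 55.5 + (1/3)(63 + (1/3)P_{Go}) ⇒ (8/9)P_{Go} = 76.5, so P_{Go} = 86.0625.
Then P_{Hop} = 63 + (1/3)·86.0625 = 91.6875.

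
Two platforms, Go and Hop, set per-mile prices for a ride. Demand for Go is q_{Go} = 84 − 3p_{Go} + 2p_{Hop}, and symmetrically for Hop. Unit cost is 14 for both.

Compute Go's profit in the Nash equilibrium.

918.75

Go's profit: π = (p_{Go} − 14)(84 − 3p_{Go} + 2p_{Hop}).
∂π/∂p_{Go} = 126 − 6p_{Go} + 2p_{Hop} = 0 ⇒ p_{Go} = 21 + (1/3)p_{Hop}.
The game is symmetric, so in equilibrium p_{Hop} = p_{Go}: the reaction function gives (2/3)p_{Go} = 21, hence p_{Go} = 31.5.
q_{Go} = 84 − 3·31.5 + 2·31.5 = 52.5.
Profit = (31.5 − 14)·52.5 = 918.75.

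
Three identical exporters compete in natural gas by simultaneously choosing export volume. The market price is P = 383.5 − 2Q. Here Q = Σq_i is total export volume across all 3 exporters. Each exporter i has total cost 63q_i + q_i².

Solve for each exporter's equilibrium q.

32.05

A representative exporter's profit is π_i = q_i(383.5 − 2Q) − 63q_i − q_i², with Q = q_i + Σ_{j≠i} q_j.
First-order condition: 320.5 − 6q_i − 2Σ_{j≠i} q_j = 0.
With identical exporters, set every q_j = q: then 320.5 − 6q − 4q = 0, i.e. q = 320.5/10 = 32.05.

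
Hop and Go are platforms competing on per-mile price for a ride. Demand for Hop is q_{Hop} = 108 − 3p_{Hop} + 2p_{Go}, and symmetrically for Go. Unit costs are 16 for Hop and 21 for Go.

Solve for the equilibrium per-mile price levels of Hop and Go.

39.9375, 41.8125

Hop's profit: π = (p_{Hop} − 16)(108 − 3p_{Hop} + 2p_{Go}).
∂π/∂p_{Hop} = 156 − 6p_{Hop} + 2p_{Go} = 0 ⇒ p_{Hop} = 26 + (1/3)p_{Go}.
Similarly p_{Go} = 28.5 + (1/3)p_{Hop}.
Substituting the second reaction function into the first: p_{Hop} = 26 + (1/3)(28.5 + (1/3)p_{Hop}), which gives (8/9)p_{Hop} = 35.5 ⇒ p_{Hop} = 39.9375.
Then p_{Go} = 28.5 + (1/3)·39.9375 = 41.8125.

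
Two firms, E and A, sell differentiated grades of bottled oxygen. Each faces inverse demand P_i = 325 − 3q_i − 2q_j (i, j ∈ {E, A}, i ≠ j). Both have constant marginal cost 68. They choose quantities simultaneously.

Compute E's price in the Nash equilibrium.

164.375

Firm E's profit: π = q_E(325 − 3q_E − 2q_A) − 68q_E.
∂π/∂q_E = 257 − 6q_E − 2q_A = 0 ⇒ q_E = 257/6 − (1/3)q_A.
The game is symmetric, so in equilibrium q_A = q_E: the reaction function gives (4/3)q_E = 257/6, hence q_E = 32.125.
P_E = 325 − 3·32.125 − 2·32.125 = 164.375.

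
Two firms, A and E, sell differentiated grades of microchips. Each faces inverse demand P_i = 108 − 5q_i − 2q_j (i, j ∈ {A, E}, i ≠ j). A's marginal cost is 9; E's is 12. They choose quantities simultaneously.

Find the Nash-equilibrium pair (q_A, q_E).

8.3125, 7.9375

Firm A's profit: π = q_A(108 − 5q_A − 2q_E) − 9q_A.
∂π/∂q_A = 99 − 10q_A − 2q_E = 0 ⇒ q_A = 9.9 − 0.2q_E.
Similarly q_E = 9.6 − 0.2q_A.
Substituting the second reaction function into the first: q_A = 9.9 − 0.2(9.6 − 0.2q_A), which gives 0.96q_A = 7.98 ⇒ q_A = 8.3125.
Then q_E = 9.6 − 0.2·8.3125 = 7.9375.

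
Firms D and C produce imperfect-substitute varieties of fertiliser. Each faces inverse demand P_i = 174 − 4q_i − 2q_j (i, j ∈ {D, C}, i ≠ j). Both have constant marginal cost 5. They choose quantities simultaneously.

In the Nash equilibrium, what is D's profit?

1142.44

Firm D's profit: π = q_D(174 − 4q_D − 2q_C) − 5q_D.
∂π/∂q_D = 169 − 8q_D − 2q_C = 0 ⇒ q_D = 21.125 − 0.25q_C.
The game is symmetric, so in equilibrium q_C = q_D: the reaction function gives 1.25q_D = 21.125, hence q_D = 16.9.
P_D = 174 − 4·16.9 − 2·16.9 = 72.6.
Profit = (72.6 − 5)·16.9 = 1142.44.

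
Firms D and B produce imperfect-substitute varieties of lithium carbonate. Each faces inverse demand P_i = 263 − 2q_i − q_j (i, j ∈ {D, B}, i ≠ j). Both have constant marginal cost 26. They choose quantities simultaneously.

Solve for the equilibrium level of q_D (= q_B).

47.4

Firm D's profit: π = q_D(263 − 2q_D − q_B) − 26q_D.
∂π/∂q_D = 237 − 4q_D − q_B = 0 ⇒ q_D = 59.25 − 0.25q_B.
The game is symmetric, so in equilibrium q_B = q_D: the reaction function gives 1.25q_D = 59.25, hence q_D = 47.4.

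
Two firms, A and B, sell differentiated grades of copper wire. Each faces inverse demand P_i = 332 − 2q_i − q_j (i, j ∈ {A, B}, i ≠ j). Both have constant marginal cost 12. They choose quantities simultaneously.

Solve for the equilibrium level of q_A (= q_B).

Firm A's profit: π = q_A(332 − 2q_A − q_B) − 12q_A.
∂π/∂q_A = 320 − 4q_A − q_B = 0 ⇒ q_A = 80 − 0.25q_B.
The game is symmetric, so in equilibrium q_B = q_A: the reaction function gives 1.25q_A = 80, hence q_A = 64.

64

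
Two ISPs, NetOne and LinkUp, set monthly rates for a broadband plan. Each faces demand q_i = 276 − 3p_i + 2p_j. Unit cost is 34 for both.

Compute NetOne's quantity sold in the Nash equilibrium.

NetOne's profit: π = (p_{NetOne} − 34)(276 − 3p_{NetOne} + 2p_{LinkUp}).
∂π/∂p_{NetOne} = 378 − 6p_{NetOne} + 2p_{LinkUp} = 0 ⇒ p_{NetOne} = 63 + (1/3)p_{LinkUp}.
By symmetry p_{LinkUp} = p_{NetOne}; substituting into the reaction function, (2/3)p_{NetOne} = 63 and p_{NetOne} = 94.5.
q_{NetOne} = 276 − 3·94.5 + 2·94.5 = 181.5.

181.5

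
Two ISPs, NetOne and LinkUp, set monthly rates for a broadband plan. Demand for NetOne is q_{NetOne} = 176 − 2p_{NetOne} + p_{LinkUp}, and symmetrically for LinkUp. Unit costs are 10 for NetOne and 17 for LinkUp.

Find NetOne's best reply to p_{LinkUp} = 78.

68.5

NetOne's profit: π = (p_{NetOne} − 10)(176 − 2p_{NetOne} + p_{LinkUp}).
∂π/∂p_{NetOne} = 196 − 4p_{NetOne} + p_{LinkUp} = 0 ⇒ p_{NetOne} = 49 + 0.25p_{LinkUp}.
At p_{LinkUp} = 78: p_{NetOne} = 49 + 0.25·78 = 68.5.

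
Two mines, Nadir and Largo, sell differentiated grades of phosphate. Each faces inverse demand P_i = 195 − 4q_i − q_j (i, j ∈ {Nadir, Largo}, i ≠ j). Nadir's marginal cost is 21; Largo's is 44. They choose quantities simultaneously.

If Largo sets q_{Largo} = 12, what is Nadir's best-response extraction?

Mine Nadir's profit: π = q_{Nadir}(195 − 4q_{Nadir} − q_{Largo}) − 21q_{Nadir}.
∂π/∂q_{Nadir} = 174 − 8q_{Nadir} − q_{Largo} = 0 ⇒ q_{Nadir} = 21.75 − 0.125q_{Largo}.
At q_{Largo} = 12: q_{Nadir} = 21.75 − 0.125·12 = 20.25.

20.25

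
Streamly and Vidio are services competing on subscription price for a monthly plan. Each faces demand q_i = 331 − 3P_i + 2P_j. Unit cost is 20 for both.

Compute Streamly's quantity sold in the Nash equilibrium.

Streamly's profit: π = (P_{Streamly} − 20)(331 − 3P_{Streamly} + 2P_{Vidio}).
∂π/∂P_{Streamly} = 391 − 6P_{Streamly} + 2P_{Vidio} = 0 ⇒ P_{Streamly} = 391/6 + (1/3)P_{Vidio}.
The game is symmetric, so in equilibrium P_{Vidio} = P_{Streamly}: the reaction function gives (2/3)P_{Streamly} = 391/6, hence P_{Streamly} = 97.75.
q_{Streamly} = 331 − 3·97.75 + 2·97.75 = 233.25.

233.25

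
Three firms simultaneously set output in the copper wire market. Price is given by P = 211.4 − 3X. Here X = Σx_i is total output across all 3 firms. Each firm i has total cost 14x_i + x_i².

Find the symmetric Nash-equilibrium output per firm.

A representative firm's profit is π_i = x_i(211.4 − 3X) − 14x_i − x_i², with X = x_i + Σ_{j≠i} x_j.
First-order condition: 197.4 − 8x_i − 3Σ_{j≠i} x_j = 0.
Imposing symmetry (x_j = x for all j) turns Σ_{j≠i} x_j into 2x, so 197.4 = 14x and x = 14.1.

14.1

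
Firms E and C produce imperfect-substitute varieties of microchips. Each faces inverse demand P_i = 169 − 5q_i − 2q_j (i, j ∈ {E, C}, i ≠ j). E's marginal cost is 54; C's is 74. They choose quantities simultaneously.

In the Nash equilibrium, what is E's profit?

Firm E's profit: π = q_E(169 − 5q_E − 2q_C) − 54q_E.
∂π/∂q_E = 115 − 10q_E − 2q_C = 0 ⇒ q_E = 11.5 − 0.2q_C.
Similarly q_C = 9.5 − 0.2q_E.
Substituting the second reaction function into the first: q_E = 11.5 − 0.2(9.5 − 0.2q_E), which gives 0.96q_E = 9.6 ⇒ q_E = 10.
Then q_C = 9.5 − 0.2·10 = 7.5.
P_E = 169 − 5·10 − 2·7.5 = 104.
Profit = (104 − 54)·10 = 500.

500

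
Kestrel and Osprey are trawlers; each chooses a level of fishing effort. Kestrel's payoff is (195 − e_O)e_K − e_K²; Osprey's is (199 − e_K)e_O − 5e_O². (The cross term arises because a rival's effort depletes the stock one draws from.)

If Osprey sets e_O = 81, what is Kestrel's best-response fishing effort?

57

Expanding Kestrel's payoff: 195e_K − e_Oe_K − e_K².
∂π/∂e_K = 195 − e_O − 2e_K = 0, so e_K = 97.5 − 0.5e_O.
At e_O = 81: e_K = 97.5 − 0.5·81 = 57.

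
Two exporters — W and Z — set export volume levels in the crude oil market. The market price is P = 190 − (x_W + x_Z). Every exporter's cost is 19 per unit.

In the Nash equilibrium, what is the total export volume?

Exporter W's profit: π = x_W(190 − (x_W + x_Z)) − 19x_W.
∂π/∂x_W = 171 − 2x_W − x_Z = 0, so x_W = 85.5 − 0.5x_Z.
The game is symmetric, so in equilibrium x_Z = x_W: the reaction function gives 1.5x_W = 85.5, hence x_W = 57.
Total export volume: 57 + 57 = 114.

114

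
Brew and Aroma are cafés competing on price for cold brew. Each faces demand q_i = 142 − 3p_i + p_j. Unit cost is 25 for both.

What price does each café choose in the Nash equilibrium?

43.4

Brew's profit: π = (p_{Brew} − 25)(142 − 3p_{Brew} + p_{Aroma}).
∂π/∂p_{Brew} = 217 − 6p_{Brew} + p_{Aroma} = 0 ⇒ p_{Brew} = 217/6 + (1/6)p_{Aroma}.
The game is symmetric, so in equilibrium p_{Aroma} = p_{Brew}: the reaction function gives (5/6)p_{Brew} = 217/6, hence p_{Brew} = 43.4.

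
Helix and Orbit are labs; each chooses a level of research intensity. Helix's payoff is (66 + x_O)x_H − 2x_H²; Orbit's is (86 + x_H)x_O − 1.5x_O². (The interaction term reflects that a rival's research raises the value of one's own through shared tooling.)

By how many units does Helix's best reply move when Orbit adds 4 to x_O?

1

Expanding Helix's payoff: 66x_H + x_Ox_H − 2x_H².
∂π/∂x_H = 66 + x_O − 4x_H = 0, so x_H = 16.5 + 0.25x_O.
The reaction-function slope is 0.25, so a 4-unit rise in x_O moves x_H by 0.25 × 4 = 1. Helix's best response rises — the actions are strategic complements.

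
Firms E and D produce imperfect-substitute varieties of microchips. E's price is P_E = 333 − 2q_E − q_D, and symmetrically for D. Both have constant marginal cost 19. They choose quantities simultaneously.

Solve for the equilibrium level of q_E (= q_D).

62.8

Firm E's profit: π = q_E(333 − 2q_E − q_D) − 19q_E.
∂π/∂q_E = 314 − 4q_E − q_D = 0 ⇒ q_E = 78.5 − 0.25q_D.
Setting q_E = q_D in the reaction function: q_E = 78.5 − 0.25q_E, so q_E = 78.5 / 1.25 = 62.8.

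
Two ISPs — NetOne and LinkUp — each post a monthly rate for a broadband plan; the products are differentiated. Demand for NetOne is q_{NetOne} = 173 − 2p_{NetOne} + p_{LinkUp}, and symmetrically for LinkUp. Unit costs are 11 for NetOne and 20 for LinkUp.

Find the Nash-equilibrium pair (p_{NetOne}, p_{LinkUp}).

66.2, 69.8

NetOne's profit: π = (p_{NetOne} − 11)(173 − 2p_{NetOne} + p_{LinkUp}).
∂π/∂p_{NetOne} = 195 − 4p_{NetOne} + p_{LinkUp} = 0 ⇒ p_{NetOne} = 48.75 + 0.25p_{LinkUp}.
Similarly p_{LinkUp} = 53.25 + 0.25p_{NetOne}.
Plugging p_{LinkUp} into NetOne's best response: p_{NetOne} = 48.75 + 0.25(53.25 + 0.25p_{NetOne}) ⇒ 0.9375p_{NetOne} = 62.0625, so p_{NetOne} = 66.2.
Then p_{LinkUp} = 53.25 + 0.25·66.2 = 69.8.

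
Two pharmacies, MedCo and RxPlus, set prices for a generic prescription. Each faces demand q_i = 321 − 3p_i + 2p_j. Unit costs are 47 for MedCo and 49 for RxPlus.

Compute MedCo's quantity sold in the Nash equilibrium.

206.625

MedCo's profit: π = (p_{MedCo} − 47)(321 − 3p_{MedCo} + 2p_{RxPlus}).
∂π/∂p_{MedCo} = 462 − 6p_{MedCo} + 2p_{RxPlus} = 0 ⇒ p_{MedCo} = 77 + (1/3)p_{RxPlus}.
Similarly p_{RxPlus} = 78 + (1/3)p_{MedCo}.
Substituting the second reaction function into the first: p_{MedCo} = 77 + (1/3)(78 + (1/3)p_{MedCo}), which gives (8/9)p_{MedCo} = 103 ⇒ p_{MedCo} = 115.875.
Then p_{RxPlus} = 78 + (1/3)·115.875 = 116.625.
q_{MedCo} = 321 − 3·115.875 + 2·116.625 = 206.625.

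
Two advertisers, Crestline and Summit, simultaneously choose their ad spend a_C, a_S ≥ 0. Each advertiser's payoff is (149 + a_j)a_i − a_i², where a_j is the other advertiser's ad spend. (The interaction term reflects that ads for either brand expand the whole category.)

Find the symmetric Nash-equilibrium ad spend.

149

Crestline's payoff is (149 + a_S)a_C − a_C².
∂π/∂a_C = 149 + a_S − 2a_C = 0, so a_C = 74.5 + 0.5a_S.
By symmetry a_S = a_C; substituting into the reaction function, 0.5a_C = 74.5 and a_C = 149.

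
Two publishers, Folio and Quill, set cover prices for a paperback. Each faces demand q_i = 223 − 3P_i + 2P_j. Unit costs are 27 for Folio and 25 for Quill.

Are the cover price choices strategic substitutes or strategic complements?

Folio's profit: π = (P_{Folio} − 27)(223 − 3P_{Folio} + 2P_{Quill}).
∂π/∂P_{Folio} = 304 − 6P_{Folio} + 2P_{Quill} = 0 ⇒ P_{Folio} = 152/3 + (1/3)P_{Quill}.
The best-response slope dP_{Folio}/dP_{Quill} = 1/3 > 0: the reaction function is upward-sloping, so the choices are strategic complements.

strategic complements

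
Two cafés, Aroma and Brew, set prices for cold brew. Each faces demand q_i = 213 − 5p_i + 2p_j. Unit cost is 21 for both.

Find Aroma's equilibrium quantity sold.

Aroma's profit: π = (p_{Aroma} − 21)(213 − 5p_{Aroma} + 2p_{Brew}).
∂π/∂p_{Aroma} = 318 − 10p_{Aroma} + 2p_{Brew} = 0 ⇒ p_{Aroma} = 31.8 + 0.2p_{Brew}.
The game is symmetric, so in equilibrium p_{Brew} = p_{Aroma}: the reaction function gives 0.8p_{Aroma} = 31.8, hence p_{Aroma} = 39.75.
q_{Aroma} = 213 − 5·39.75 + 2·39.75 = 93.75.

93.75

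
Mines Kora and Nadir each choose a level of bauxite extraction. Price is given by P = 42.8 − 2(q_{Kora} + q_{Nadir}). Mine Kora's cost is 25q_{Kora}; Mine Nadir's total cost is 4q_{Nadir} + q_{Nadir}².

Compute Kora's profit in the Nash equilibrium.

Mine Kora's profit: π = q_{Kora}(42.8 − 2(q_{Kora} + q_{Nadir})) − 25q_{Kora}.
∂π/∂q_{Kora} = 17.8 − 4q_{Kora} − 2q_{Nadir} = 0, so q_{Kora} = 4.45 − 0.5q_{Nadir}.
For Nadir: ∂π/∂q_{Nadir} = 38.8 − 6q_{Nadir} − 2q_{Kora} = 0 ⇒ q_{Nadir} = 97/15 − (1/3)q_{Kora}.
Solving the two reaction functions simultaneously: (1 − (−0.5)(−1/3))q_{Kora} = 4.45 − 0.5·(97/15), so (5/6)q_{Kora} = 73/60 and q_{Kora} = 1.46.
Then q_{Nadir} = 97/15 − (1/3)·1.46 = 5.98.
Price P = 42.8 − 2·7.44 = 27.92.
Kora's profit: (27.92 − 25)·1.46 = 4.2632.

4.2632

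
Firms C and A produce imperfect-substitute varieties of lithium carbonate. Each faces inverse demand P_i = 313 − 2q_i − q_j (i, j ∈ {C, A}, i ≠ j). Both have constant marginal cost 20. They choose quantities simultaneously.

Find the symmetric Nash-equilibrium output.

Firm C's profit: π = q_C(313 − 2q_C − q_A) − 20q_C.
∂π/∂q_C = 293 − 4q_C − q_A = 0 ⇒ q_C = 73.25 − 0.25q_A.
The game is symmetric, so in equilibrium q_A = q_C: the reaction function gives 1.25q_C = 73.25, hence q_C = 58.6.

58.6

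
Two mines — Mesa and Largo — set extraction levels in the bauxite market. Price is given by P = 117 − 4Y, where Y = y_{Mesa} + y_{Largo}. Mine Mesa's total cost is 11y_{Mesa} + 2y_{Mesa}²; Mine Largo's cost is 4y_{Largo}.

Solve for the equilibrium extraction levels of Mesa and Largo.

4.95, 11.65

Mine Mesa's profit: π = y_{Mesa}(117 − 4(y_{Mesa} + y_{Largo})) − 11y_{Mesa} − 2y_{Mesa}².
∂π/∂y_{Mesa} = 106 − 12y_{Mesa} − 4y_{Largo} = 0, so y_{Mesa} = 53/6 − (1/3)y_{Largo}.
For Largo: ∂π/∂y_{Largo} = 113 − 8y_{Largo} − 4y_{Mesa} = 0 ⇒ y_{Largo} = 14.125 − 0.5y_{Mesa}.
Solving the two reaction functions simultaneously: (1 − (−1/3)(−0.5))y_{Mesa} = 53/6 − (1/3)·14.125, so (5/6)y_{Mesa} = 4.125 and y_{Mesa} = 4.95.
Then y_{Largo} = 14.125 − 0.5·4.95 = 11.65.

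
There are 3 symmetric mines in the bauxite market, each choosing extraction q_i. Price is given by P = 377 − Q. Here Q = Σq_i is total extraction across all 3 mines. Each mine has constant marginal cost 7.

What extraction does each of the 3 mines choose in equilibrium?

A representative mine's profit is π_i = q_i(377 − Q) − 7q_i, with Q = q_i + Σ_{j≠i} q_j.
First-order condition: 370 − 2q_i − Σ_{j≠i} q_j = 0.
With identical mines, set every q_j = q: then 370 − 2q − 2q = 0, i.e. q = 370/4 = 92.5.

92.5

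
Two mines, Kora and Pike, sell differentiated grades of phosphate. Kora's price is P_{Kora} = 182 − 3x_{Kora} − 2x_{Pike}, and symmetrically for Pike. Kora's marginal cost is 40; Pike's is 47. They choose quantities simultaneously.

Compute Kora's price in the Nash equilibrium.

94.5625

Mine Kora's profit: π = x_{Kora}(182 − 3x_{Kora} − 2x_{Pike}) − 40x_{Kora}.
∂π/∂x_{Kora} = 142 − 6x_{Kora} − 2x_{Pike} = 0 ⇒ x_{Kora} = 71/3 − (1/3)x_{Pike}.
Similarly x_{Pike} = 22.5 − (1/3)x_{Kora}.
Plugging x_{Pike} into Kora's best response: x_{Kora} = 71/3 − (1/3)(22.5 − (1/3)x_{Kora}) ⇒ (8/9)x_{Kora} = 97/6, so x_{Kora} = 18.1875.
Then x_{Pike} = 22.5 − (1/3)·18.1875 = 16.4375.
P_{Kora} = 182 − 3·18.1875 − 2·16.4375 = 94.5625.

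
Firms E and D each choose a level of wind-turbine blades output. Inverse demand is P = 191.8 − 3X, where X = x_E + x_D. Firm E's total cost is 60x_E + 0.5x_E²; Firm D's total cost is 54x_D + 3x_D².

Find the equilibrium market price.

122.304

Firm E's profit: π = x_E(191.8 − 3(x_E + x_D)) − 60x_E − 0.5x_E².
∂π/∂x_E = 131.8 − 7x_E − 3x_D = 0, so x_E = 659/35 − (3/7)x_D.
For D: ∂π/∂x_D = 137.8 − 12x_D − 3x_E = 0 ⇒ x_D = 689/60 − 0.25x_E.
Substituting the second reaction function into the first: x_E = 659/35 − (3/7)(689/60 − 0.25x_E), which gives (25/28)x_E = 1947/140 ⇒ x_E = 15.576.
Then x_D = 689/60 − 0.25·15.576 = 2846/375.
Equilibrium price: P = 191.8 − 3·(8687/375) = 122.304.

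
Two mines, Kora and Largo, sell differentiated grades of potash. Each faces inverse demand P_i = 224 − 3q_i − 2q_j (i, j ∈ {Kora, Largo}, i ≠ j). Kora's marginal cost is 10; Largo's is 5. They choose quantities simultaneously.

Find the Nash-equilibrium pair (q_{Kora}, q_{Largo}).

26.4375, 27.6875

Mine Kora's profit: π = q_{Kora}(224 − 3q_{Kora} − 2q_{Largo}) − 10q_{Kora}.
∂π/∂q_{Kora} = 214 − 6q_{Kora} − 2q_{Largo} = 0 ⇒ q_{Kora} = 107/3 − (1/3)q_{Largo}.
Similarly q_{Largo} = 36.5 − (1/3)q_{Kora}.
Solving the two reaction functions simultaneously: (1 − (−1/3)(−1/3))q_{Kora} = 107/3 − (1/3)·36.5, so (8/9)q_{Kora} = 23.5 and q_{Kora} = 26.4375.
Then q_{Largo} = 36.5 − (1/3)·26.4375 = 27.6875.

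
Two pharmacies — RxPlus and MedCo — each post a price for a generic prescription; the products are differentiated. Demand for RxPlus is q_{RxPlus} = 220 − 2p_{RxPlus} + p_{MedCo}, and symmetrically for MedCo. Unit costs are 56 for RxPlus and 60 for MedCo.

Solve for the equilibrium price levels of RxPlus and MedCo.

111.2, 112.8

RxPlus's profit: π = (p_{RxPlus} − 56)(220 − 2p_{RxPlus} + p_{MedCo}).
∂π/∂p_{RxPlus} = 332 − 4p_{RxPlus} + p_{MedCo} = 0 ⇒ p_{RxPlus} = 83 + 0.25p_{MedCo}.
Similarly p_{MedCo} = 85 + 0.25p_{RxPlus}.
Substituting the second reaction function into the first: p_{RxPlus} = 83 + 0.25(85 + 0.25p_{RxPlus}), which gives 0.9375p_{RxPlus} = 104.25 ⇒ p_{RxPlus} = 111.2.
Then p_{MedCo} = 85 + 0.25·111.2 = 112.8.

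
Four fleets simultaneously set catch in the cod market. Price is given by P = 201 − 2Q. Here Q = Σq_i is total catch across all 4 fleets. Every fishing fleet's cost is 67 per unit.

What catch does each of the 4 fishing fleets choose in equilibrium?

13.4

A representative fishing fleet's profit is π_i = q_i(201 − 2Q) − 67q_i, with Q = q_i + Σ_{j≠i} q_j.
First-order condition: 134 − 4q_i − 2Σ_{j≠i} q_j = 0.
In a symmetric equilibrium every fishing fleet chooses the same q, so Σ_{j≠i} q_j = 3q. The condition becomes 134 − 10q = 0, giving q = 134/10 = 13.4.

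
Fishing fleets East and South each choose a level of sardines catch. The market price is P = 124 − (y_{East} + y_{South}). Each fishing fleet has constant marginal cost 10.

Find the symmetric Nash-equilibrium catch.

Fishing fleet East's profit: π = y_{East}(124 − (y_{East} + y_{South})) − 10y_{East}.
∂π/∂y_{East} = 114 − 2y_{East} − y_{South} = 0, so y_{East} = 57 − 0.5y_{South}.
The game is symmetric, so in equilibrium y_{South} = y_{East}: the reaction function gives 1.5y_{East} = 57, hence y_{East} = 38.

38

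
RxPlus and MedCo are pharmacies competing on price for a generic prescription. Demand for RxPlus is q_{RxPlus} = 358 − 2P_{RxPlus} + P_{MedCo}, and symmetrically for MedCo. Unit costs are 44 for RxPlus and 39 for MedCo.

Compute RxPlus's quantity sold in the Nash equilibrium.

RxPlus's profit: π = (P_{RxPlus} − 44)(358 − 2P_{RxPlus} + P_{MedCo}).
∂π/∂P_{RxPlus} = 446 − 4P_{RxPlus} + P_{MedCo} = 0 ⇒ P_{RxPlus} = 111.5 + 0.25P_{MedCo}.
Similarly P_{MedCo} = 109 + 0.25P_{RxPlus}.
Substituting the second reaction function into the first: P_{RxPlus} = 111.5 + 0.25(109 + 0.25P_{RxPlus}), which gives 0.9375P_{RxPlus} = 138.75 ⇒ P_{RxPlus} = 148.
Then P_{MedCo} = 109 + 0.25·148 = 146.
q_{RxPlus} = 358 − 2·148 + 146 = 208.

208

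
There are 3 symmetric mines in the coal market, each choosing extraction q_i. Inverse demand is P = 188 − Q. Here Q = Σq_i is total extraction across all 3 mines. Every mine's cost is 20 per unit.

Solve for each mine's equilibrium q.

42

A representative mine's profit is π_i = q_i(188 − Q) − 20q_i, with Q = q_i + Σ_{j≠i} q_j.
First-order condition: 168 − 2q_i − Σ_{j≠i} q_j = 0.
Imposing symmetry (q_j = q for all j) turns Σ_{j≠i} q_j into 2q, so 168 = 4q and q = 42.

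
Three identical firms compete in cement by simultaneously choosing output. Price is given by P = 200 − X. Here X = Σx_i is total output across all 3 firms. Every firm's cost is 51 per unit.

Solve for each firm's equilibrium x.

A representative firm's profit is π_i = x_i(200 − X) − 51x_i, with X = x_i + Σ_{j≠i} x_j.
First-order condition: 149 − 2x_i − Σ_{j≠i} x_j = 0.
With identical firms, set every x_j = x: then 149 − 2x − 2x = 0, i.e. x = 149/4 = 37.25.

37.25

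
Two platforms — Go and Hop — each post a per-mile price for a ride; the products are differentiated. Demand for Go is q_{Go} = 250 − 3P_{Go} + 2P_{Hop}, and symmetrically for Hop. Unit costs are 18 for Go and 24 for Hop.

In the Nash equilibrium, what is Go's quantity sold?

177.375

Go's profit: π = (P_{Go} − 18)(250 − 3P_{Go} + 2P_{Hop}).
∂π/∂P_{Go} = 304 − 6P_{Go} + 2P_{Hop} = 0 ⇒ P_{Go} = 152/3 + (1/3)P_{Hop}.
Similarly P_{Hop} = 161/3 + (1/3)P_{Go}.
Solving the two reaction functions simultaneously: (1 − (1/3)(1/3))P_{Go} = 152/3 + (1/3)·(161/3), so (8/9)P_{Go} = 617/9 and P_{Go} = 77.125.
Then P_{Hop} = 161/3 + (1/3)·77.125 = 79.375.
q_{Go} = 250 − 3·77.125 + 2·79.375 = 177.375.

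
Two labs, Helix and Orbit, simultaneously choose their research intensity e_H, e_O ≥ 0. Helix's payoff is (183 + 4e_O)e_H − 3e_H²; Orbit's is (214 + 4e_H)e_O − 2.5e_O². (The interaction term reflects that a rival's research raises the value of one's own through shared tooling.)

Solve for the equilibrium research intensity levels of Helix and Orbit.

Expanding Helix's payoff: 183e_H + 4e_Oe_H − 3e_H².
∂π/∂e_H = 183 + 4e_O − 6e_H = 0, so e_H = 30.5 + (2/3)e_O.
Likewise for Orbit: e_O = 42.8 + 0.8e_H.
Plugging e_O into Helix's best response: e_H = 30.5 + (2/3)(42.8 + 0.8e_H) ⇒ (7/15)e_H = 1771/30, so e_H = 126.5.
Then e_O = 42.8 + 0.8·126.5 = 144.

126.5, 144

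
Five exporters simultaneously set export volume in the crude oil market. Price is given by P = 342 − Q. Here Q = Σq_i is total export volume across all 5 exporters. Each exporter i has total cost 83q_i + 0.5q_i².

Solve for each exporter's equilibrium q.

A representative exporter's profit is π_i = q_i(342 − Q) − 83q_i − 0.5q_i², with Q = q_i + Σ_{j≠i} q_j.
First-order condition: 259 − 3q_i − Σ_{j≠i} q_j = 0.
In a symmetric equilibrium every exporter chooses the same q, so Σ_{j≠i} q_j = 4q. The condition becomes 259 − 7q = 0, giving q = 259/7 = 37.

37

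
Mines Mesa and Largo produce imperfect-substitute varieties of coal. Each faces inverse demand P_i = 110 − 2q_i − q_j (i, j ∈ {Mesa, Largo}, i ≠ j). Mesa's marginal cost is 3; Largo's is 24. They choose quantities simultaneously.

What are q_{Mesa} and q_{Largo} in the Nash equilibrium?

Mine Mesa's profit: π = q_{Mesa}(110 − 2q_{Mesa} − q_{Largo}) − 3q_{Mesa}.
∂π/∂q_{Mesa} = 107 − 4q_{Mesa} − q_{Largo} = 0 ⇒ q_{Mesa} = 26.75 − 0.25q_{Largo}.
Similarly q_{Largo} = 21.5 − 0.25q_{Mesa}.
Solving the two reaction functions simultaneously: (1 − (−0.25)(−0.25))q_{Mesa} = 26.75 − 0.25·21.5, so 0.9375q_{Mesa} = 21.375 and q_{Mesa} = 22.8.
Then q_{Largo} = 21.5 − 0.25·22.8 = 15.8.

22.8, 15.8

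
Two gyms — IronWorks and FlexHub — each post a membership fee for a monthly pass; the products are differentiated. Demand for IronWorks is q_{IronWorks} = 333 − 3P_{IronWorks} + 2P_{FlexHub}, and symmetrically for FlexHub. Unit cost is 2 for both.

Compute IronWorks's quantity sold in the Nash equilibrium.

IronWorks's profit: π = (P_{IronWorks} − 2)(333 − 3P_{IronWorks} + 2P_{FlexHub}).
∂π/∂P_{IronWorks} = 339 − 6P_{IronWorks} + 2P_{FlexHub} = 0 ⇒ P_{IronWorks} = 56.5 + (1/3)P_{FlexHub}.
The game is symmetric, so in equilibrium P_{FlexHub} = P_{IronWorks}: the reaction function gives (2/3)P_{IronWorks} = 56.5, hence P_{IronWorks} = 84.75.
q_{IronWorks} = 333 − 3·84.75 + 2·84.75 = 248.25.

248.25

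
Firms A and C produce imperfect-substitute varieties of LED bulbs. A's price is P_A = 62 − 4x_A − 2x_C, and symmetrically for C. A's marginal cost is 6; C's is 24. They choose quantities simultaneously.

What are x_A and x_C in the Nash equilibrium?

Firm A's profit: π = x_A(62 − 4x_A − 2x_C) − 6x_A.
∂π/∂x_A = 56 − 8x_A − 2x_C = 0 ⇒ x_A = 7 − 0.25x_C.
Similarly x_C = 4.75 − 0.25x_A.
Plugging x_C into A's best response: x_A = 7 − 0.25(4.75 − 0.25x_A) ⇒ 0.9375x_A = 5.8125, so x_A = 6.2.
Then x_C = 4.75 − 0.25·6.2 = 3.2.

6.2, 3.2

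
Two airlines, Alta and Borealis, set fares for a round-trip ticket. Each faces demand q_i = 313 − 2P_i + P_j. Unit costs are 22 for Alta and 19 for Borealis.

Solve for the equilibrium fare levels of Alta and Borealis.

Alta's profit: π = (P_{Alta} − 22)(313 − 2P_{Alta} + P_{Borealis}).
∂π/∂P_{Alta} = 357 − 4P_{Alta} + P_{Borealis} = 0 ⇒ P_{Alta} = 89.25 + 0.25P_{Borealis}.
Similarly P_{Borealis} = 87.75 + 0.25P_{Alta}.
Plugging P_{Borealis} into Alta's best response: P_{Alta} = 89.25 + 0.25(87.75 + 0.25P_{Alta}) ⇒ 0.9375P_{Alta} = 111.1875, so P_{Alta} = 118.6.
Then P_{Borealis} = 87.75 + 0.25·118.6 = 117.4.

118.6, 117.4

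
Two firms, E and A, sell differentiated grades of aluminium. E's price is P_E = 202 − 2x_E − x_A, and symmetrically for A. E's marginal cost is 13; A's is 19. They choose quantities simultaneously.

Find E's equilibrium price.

Firm E's profit: π = x_E(202 − 2x_E − x_A) − 13x_E.
∂π/∂x_E = 189 − 4x_E − x_A = 0 ⇒ x_E = 47.25 − 0.25x_A.
Similarly x_A = 45.75 − 0.25x_E.
Substituting the second reaction function into the first: x_E = 47.25 − 0.25(45.75 − 0.25x_E), which gives 0.9375x_E = 35.8125 ⇒ x_E = 38.2.
Then x_A = 45.75 − 0.25·38.2 = 36.2.
P_E = 202 − 2·38.2 − 36.2 = 89.4.

89.4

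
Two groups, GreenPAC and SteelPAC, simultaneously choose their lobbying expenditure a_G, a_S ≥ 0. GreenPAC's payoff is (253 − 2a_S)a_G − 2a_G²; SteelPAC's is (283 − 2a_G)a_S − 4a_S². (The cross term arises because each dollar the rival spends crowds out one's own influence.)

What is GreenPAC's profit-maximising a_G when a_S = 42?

Expanding GreenPAC's payoff: 253a_G − 2a_Sa_G − 2a_G².
∂π/∂a_G = 253 − 2a_S − 4a_G = 0, so a_G = 63.25 − 0.5a_S.
At a_S = 42: a_G = 63.25 − 0.5·42 = 42.25.

42.25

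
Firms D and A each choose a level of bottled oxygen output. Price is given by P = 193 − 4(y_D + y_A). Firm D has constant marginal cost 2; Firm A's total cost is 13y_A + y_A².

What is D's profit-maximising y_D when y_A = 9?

19.375

Firm D's profit: π = y_D(193 − 4(y_D + y_A)) − 2y_D.
∂π/∂y_D = 191 − 8y_D − 4y_A = 0, so y_D = 23.875 − 0.5y_A.
At y_A = 9: y_D = 23.875 − 0.5·9 = 19.375.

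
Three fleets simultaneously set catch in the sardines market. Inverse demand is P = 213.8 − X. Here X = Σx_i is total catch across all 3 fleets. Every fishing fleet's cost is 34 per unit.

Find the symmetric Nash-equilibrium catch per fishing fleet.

A representative fishing fleet's profit is π_i = x_i(213.8 − X) − 34x_i, with X = x_i + Σ_{j≠i} x_j.
First-order condition: 179.8 − 2x_i − Σ_{j≠i} x_j = 0.
Imposing symmetry (x_j = x for all j) turns Σ_{j≠i} x_j into 2x, so 179.8 = 4x and x = 44.95.

44.95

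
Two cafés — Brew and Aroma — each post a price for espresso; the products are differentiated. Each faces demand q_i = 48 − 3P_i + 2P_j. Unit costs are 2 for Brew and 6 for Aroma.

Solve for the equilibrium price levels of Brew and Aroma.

14.25, 15.75

Brew's profit: π = (P_{Brew} − 2)(48 − 3P_{Brew} + 2P_{Aroma}).
∂π/∂P_{Brew} = 54 − 6P_{Brew} + 2P_{Aroma} = 0 ⇒ P_{Brew} = 9 + (1/3)P_{Aroma}.
Similarly P_{Aroma} = 11 + (1/3)P_{Brew}.
Substituting the second reaction function into the first: P_{Brew} = 9 + (1/3)(11 + (1/3)P_{Brew}), which gives (8/9)P_{Brew} = 38/3 ⇒ P_{Brew} = 14.25.
Then P_{Aroma} = 11 + (1/3)·14.25 = 15.75.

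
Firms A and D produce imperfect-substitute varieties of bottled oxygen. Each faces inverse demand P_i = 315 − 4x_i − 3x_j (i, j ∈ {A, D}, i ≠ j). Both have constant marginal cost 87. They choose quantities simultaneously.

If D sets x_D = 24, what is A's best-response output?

19.5

Firm A's profit: π = x_A(315 − 4x_A − 3x_D) − 87x_A.
∂π/∂x_A = 228 − 8x_A − 3x_D = 0 ⇒ x_A = 28.5 − 0.375x_D.
At x_D = 24: x_A = 28.5 − 0.375·24 = 19.5.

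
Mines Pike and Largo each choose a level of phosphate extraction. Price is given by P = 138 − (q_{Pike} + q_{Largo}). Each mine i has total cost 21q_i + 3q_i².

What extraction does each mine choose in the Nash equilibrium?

Mine Pike's profit: π = q_{Pike}(138 − (q_{Pike} + q_{Largo})) − 21q_{Pike} − 3q_{Pike}².
∂π/∂q_{Pike} = 117 − 8q_{Pike} − q_{Largo} = 0, so q_{Pike} = 14.625 − 0.125q_{Largo}.
Setting q_{Pike} = q_{Largo} in the reaction function: q_{Pike} = 14.625 − 0.125q_{Pike}, so q_{Pike} = 14.625 / 1.125 = 13.

13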